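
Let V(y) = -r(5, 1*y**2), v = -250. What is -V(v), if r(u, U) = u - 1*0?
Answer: 5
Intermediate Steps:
r(u, U) = u (r(u, U) = u + 0 = u)
V(y) = -5 (V(y) = -1*5 = -5)
-V(v) = -1*(-5) = 5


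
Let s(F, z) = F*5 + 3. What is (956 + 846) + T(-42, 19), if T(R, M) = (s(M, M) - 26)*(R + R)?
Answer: -4246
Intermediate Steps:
s(F, z) = 3 + 5*F (s(F, z) = 5*F + 3 = 3 + 5*F)
T(R, M) = 2*R*(-23 + 5*M) (T(R, M) = ((3 + 5*M) - 26)*(R + R) = (-23 + 5*M)*(2*R) = 2*R*(-23 + 5*M))
(956 + 846) + T(-42, 19) = (956 + 846) + 2*(-42)*(-23 + 5*19) = 1802 + 2*(-42)*(-23 + 95) = 1802 + 2*(-42)*72 = 1802 - 6048 = -4246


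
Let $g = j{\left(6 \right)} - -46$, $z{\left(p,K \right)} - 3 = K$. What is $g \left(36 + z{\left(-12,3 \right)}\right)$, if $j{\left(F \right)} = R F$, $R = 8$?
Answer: $3948$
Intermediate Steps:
$z{\left(p,K \right)} = 3 + K$
$j{\left(F \right)} = 8 F$
$g = 94$ ($g = 8 \cdot 6 - -46 = 48 + 46 = 94$)
$g \left(36 + z{\left(-12,3 \right)}\right) = 94 \left(36 + \left(3 + 3\right)\right) = 94 \left(36 + 6\right) = 94 \cdot 42 = 3948$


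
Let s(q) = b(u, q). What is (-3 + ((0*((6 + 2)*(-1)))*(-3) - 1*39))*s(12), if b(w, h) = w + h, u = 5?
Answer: -714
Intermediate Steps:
b(w, h) = h + w
s(q) = 5 + q (s(q) = q + 5 = 5 + q)
(-3 + ((0*((6 + 2)*(-1)))*(-3) - 1*39))*s(12) = (-3 + ((0*((6 + 2)*(-1)))*(-3) - 1*39))*(5 + 12) = (-3 + ((0*(8*(-1)))*(-3) - 39))*17 = (-3 + ((0*(-8))*(-3) - 39))*17 = (-3 + (0*(-3) - 39))*17 = (-3 + (0 - 39))*17 = (-3 - 39)*17 = -42*17 = -714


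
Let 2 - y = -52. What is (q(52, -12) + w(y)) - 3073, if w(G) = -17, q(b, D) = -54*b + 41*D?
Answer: -6390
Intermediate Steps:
y = 54 (y = 2 - 1*(-52) = 2 + 52 = 54)
(q(52, -12) + w(y)) - 3073 = ((-54*52 + 41*(-12)) - 17) - 3073 = ((-2808 - 492) - 17) - 3073 = (-3300 - 17) - 3073 = -3317 - 3073 = -6390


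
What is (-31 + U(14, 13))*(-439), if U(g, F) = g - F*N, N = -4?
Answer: -15365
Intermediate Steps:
U(g, F) = g + 4*F (U(g, F) = g - F*(-4) = g - (-4)*F = g + 4*F)
(-31 + U(14, 13))*(-439) = (-31 + (14 + 4*13))*(-439) = (-31 + (14 + 52))*(-439) = (-31 + 66)*(-439) = 35*(-439) = -15365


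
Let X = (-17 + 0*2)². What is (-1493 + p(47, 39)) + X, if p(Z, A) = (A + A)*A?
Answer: 1838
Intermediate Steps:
X = 289 (X = (-17 + 0)² = (-17)² = 289)
p(Z, A) = 2*A² (p(Z, A) = (2*A)*A = 2*A²)
(-1493 + p(47, 39)) + X = (-1493 + 2*39²) + 289 = (-1493 + 2*1521) + 289 = (-1493 + 3042) + 289 = 1549 + 289 = 1838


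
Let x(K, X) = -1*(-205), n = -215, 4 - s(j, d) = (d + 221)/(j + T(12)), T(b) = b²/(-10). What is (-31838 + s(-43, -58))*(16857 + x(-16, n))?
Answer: -155870634666/287 ≈ -5.4310e+8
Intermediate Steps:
T(b) = -b²/10 (T(b) = b²*(-⅒) = -b²/10)
s(j, d) = 4 - (221 + d)/(-72/5 + j) (s(j, d) = 4 - (d + 221)/(j - ⅒*12²) = 4 - (221 + d)/(j - ⅒*144) = 4 - (221 + d)/(j - 72/5) = 4 - (221 + d)/(-72/5 + j))
x(K, X) = 205
(-31838 + s(-43, -58))*(16857 + x(-16, n)) = (-31838 + (-1393 - 5*(-58) + 20*(-43))/(-72 + 5*(-43)))*(16857 + 205) = (-31838 + (-1393 + 290 - 860)/(-72 - 215))*17062 = (-31838 - 1963/(-287))*17062 = (-31838 - 1/287*(-1963))*17062 = (-31838 + 1963/287)*17062 = -9135543/287*17062 = -155870634666/287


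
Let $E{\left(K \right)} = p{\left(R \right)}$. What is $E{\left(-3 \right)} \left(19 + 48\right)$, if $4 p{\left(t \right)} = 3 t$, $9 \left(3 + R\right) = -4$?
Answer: $- \frac{2077}{12} \approx -173.08$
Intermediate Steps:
$R = - \frac{31}{9}$ ($R = -3 + \frac{1}{9} \left(-4\right) = -3 - \frac{4}{9} = - \frac{31}{9} \approx -3.4444$)
$p{\left(t \right)} = \frac{3 t}{4}$
$E{\left(K \right)} = - \frac{31}{12}$ ($E{\left(K \right)} = \frac{3}{4} \left(- \frac{31}{9}\right) = - \frac{31}{12}$)
$E{\left(-3 \right)} \left(19 + 48\right) = - \frac{31 \left(19 + 48\right)}{12} = \left(- \frac{31}{12}\right) 67 = - \frac{2077}{12}$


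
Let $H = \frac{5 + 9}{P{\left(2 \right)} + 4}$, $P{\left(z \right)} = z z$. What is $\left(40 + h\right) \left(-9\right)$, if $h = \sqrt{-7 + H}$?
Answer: $-360 - \frac{9 i \sqrt{21}}{2} \approx -360.0 - 20.622 i$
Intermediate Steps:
$P{\left(z \right)} = z^{2}$
$H = \frac{7}{4}$ ($H = \frac{5 + 9}{2^{2} + 4} = \frac{14}{4 + 4} = \frac{14}{8} = 14 \cdot \frac{1}{8} = \frac{7}{4} \approx 1.75$)
$h = \frac{i \sqrt{21}}{2}$ ($h = \sqrt{-7 + \frac{7}{4}} = \sqrt{- \frac{21}{4}} = \frac{i \sqrt{21}}{2} \approx 2.2913 i$)
$\left(40 + h\right) \left(-9\right) = \left(40 + \frac{i \sqrt{21}}{2}\right) \left(-9\right) = -360 - \frac{9 i \sqrt{21}}{2}$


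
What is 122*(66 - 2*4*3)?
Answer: 5124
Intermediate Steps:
122*(66 - 2*4*3) = 122*(66 - 8*3) = 122*(66 - 24) = 122*42 = 5124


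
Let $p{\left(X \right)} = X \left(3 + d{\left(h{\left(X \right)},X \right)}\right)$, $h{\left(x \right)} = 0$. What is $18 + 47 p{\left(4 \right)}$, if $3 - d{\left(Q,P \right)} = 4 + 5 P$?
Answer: $-3366$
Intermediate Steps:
$d{\left(Q,P \right)} = -1 - 5 P$ ($d{\left(Q,P \right)} = 3 - \left(4 + 5 P\right) = -1 - 5 P$)
$p{\left(X \right)} = X \left(2 - 5 X\right)$ ($p{\left(X \right)} = X \left(3 - \left(1 + 5 X\right)\right) = X \left(2 - 5 X\right)$)
$18 + 47 p{\left(4 \right)} = 18 + 47 \cdot 4 \left(2 - 20\right) = 18 + 47 \cdot 4 \left(-18\right) = 18 + 47 \left(-72\right) = 18 - 3384 = -3366$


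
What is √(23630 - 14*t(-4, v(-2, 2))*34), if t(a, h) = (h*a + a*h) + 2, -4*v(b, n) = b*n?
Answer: √26486 ≈ 162.75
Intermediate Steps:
v(b, n) = -b*n/4
t(a, h) = 2 + 2*a*h (t(a, h) = (a*h + a*h) + 2 = 2*a*h + 2 = 2 + 2*a*h)
√(23630 - 14*t(-4, v(-2, 2))*34) = √(23630 - 14*(2 + 2*(-4)*(-¼*(-2)*2))*34) = √(23630 - 14*(2 + 2*(-4)*1)*34) = √(23630 - 14*(2 - 8)*34) = √(23630 - 14*(-6)*34) = √(23630 + 84*34) = √(23630 + 2856) = √26486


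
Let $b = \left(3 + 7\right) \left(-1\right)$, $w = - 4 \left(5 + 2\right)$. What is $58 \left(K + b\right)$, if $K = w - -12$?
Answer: $-1508$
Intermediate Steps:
$w = -28$ ($w = \left(-4\right) 7 = -28$)
$b = -10$ ($b = 10 \left(-1\right) = -10$)
$K = -16$ ($K = -28 - -12 = -28 + 12 = -16$)
$58 \left(K + b\right) = 58 \left(-16 - 10\right) = 58 \left(-26\right) = -1508$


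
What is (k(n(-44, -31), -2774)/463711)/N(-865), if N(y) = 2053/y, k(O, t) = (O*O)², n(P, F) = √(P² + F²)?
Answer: -7259606785/951998683 ≈ -7.6256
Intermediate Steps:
n(P, F) = √(F² + P²)
k(O, t) = O⁴ (k(O, t) = (O²)² = O⁴)
(k(n(-44, -31), -2774)/463711)/N(-865) = ((√((-31)² + (-44)²))⁴/463711)/((2053/(-865))) = ((√(961 + 1936))⁴*(1/463711))/((2053*(-1/865))) = ((√2897)⁴*(1/463711))/(-2053/865) = (8392609*(1/463711))*(-865/2053) = (8392609/463711)*(-865/2053) = -7259606785/951998683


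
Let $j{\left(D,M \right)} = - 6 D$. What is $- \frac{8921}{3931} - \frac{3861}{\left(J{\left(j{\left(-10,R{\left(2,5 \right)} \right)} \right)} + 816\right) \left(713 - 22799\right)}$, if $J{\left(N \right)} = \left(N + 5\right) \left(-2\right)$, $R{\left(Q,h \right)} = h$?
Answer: $- \frac{5005439175}{2205872788} \approx -2.2691$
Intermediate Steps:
$J{\left(N \right)} = -10 - 2 N$ ($J{\left(N \right)} = \left(5 + N\right) \left(-2\right) = -10 - 2 N$)
$- \frac{8921}{3931} - \frac{3861}{\left(J{\left(j{\left(-10,R{\left(2,5 \right)} \right)} \right)} + 816\right) \left(713 - 22799\right)} = - \frac{8921}{3931} - \frac{3861}{\left(\left(-10 - 2 \left(\left(-6\right) \left(-10\right)\right)\right) + 816\right) \left(713 - 22799\right)} = \left(-8921\right) \frac{1}{3931} - \frac{3861}{\left(\left(-10 - 120\right) + 816\right) \left(-22086\right)} = - \frac{8921}{3931} - \frac{3861}{\left(\left(-10 - 120\right) + 816\right) \left(-22086\right)} = - \frac{8921}{3931} - \frac{3861}{\left(-130 + 816\right) \left(-22086\right)} = - \frac{8921}{3931} - \frac{3861}{686 \left(-22086\right)} = - \frac{8921}{3931} - \frac{3861}{-15150996} = - \frac{8921}{3931} - - \frac{143}{561148} = - \frac{8921}{3931} + \frac{143}{561148} = - \frac{5005439175}{2205872788}$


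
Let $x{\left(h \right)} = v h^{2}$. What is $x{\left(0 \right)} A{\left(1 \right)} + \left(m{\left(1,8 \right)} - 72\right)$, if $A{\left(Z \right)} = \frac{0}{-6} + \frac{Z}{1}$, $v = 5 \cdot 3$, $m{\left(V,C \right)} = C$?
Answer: $-64$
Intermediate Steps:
$v = 15$
$A{\left(Z \right)} = Z$ ($A{\left(Z \right)} = 0 \left(- \frac{1}{6}\right) + Z 1 = 0 + Z = Z$)
$x{\left(h \right)} = 15 h^{2}$
$x{\left(0 \right)} A{\left(1 \right)} + \left(m{\left(1,8 \right)} - 72\right) = 15 \cdot 0^{2} \cdot 1 + \left(8 - 72\right) = 15 \cdot 0 \cdot 1 + \left(8 - 72\right) = 0 \cdot 1 - 64 = 0 - 64 = -64$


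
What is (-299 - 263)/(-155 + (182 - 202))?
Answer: 562/175 ≈ 3.2114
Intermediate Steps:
(-299 - 263)/(-155 + (182 - 202)) = -562/(-155 - 20) = -562/(-175) = -562*(-1/175) = 562/175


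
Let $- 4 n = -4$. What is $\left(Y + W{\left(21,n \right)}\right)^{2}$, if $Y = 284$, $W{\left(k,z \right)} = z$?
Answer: $81225$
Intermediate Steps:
$n = 1$ ($n = \left(- \frac{1}{4}\right) \left(-4\right) = 1$)
$\left(Y + W{\left(21,n \right)}\right)^{2} = \left(284 + 1\right)^{2} = 285^{2} = 81225$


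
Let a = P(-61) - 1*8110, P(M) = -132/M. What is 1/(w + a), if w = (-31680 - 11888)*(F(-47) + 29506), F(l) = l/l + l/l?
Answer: -61/78422371762 ≈ -7.7784e-10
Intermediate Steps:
F(l) = 2 (F(l) = 1 + 1 = 2)
a = -494578/61 (a = -132/(-61) - 1*8110 = -132*(-1/61) - 8110 = 132/61 - 8110 = -494578/61 ≈ -8107.8)
w = -1285604544 (w = (-31680 - 11888)*(2 + 29506) = -43568*29508 = -1285604544)
1/(w + a) = 1/(-1285604544 - 494578/61) = 1/(-78422371762/61) = -61/78422371762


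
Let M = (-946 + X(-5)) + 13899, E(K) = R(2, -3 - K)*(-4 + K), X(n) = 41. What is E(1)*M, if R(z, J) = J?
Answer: 155928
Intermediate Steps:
E(K) = (-4 + K)*(-3 - K) (E(K) = (-3 - K)*(-4 + K) = (-4 + K)*(-3 - K))
M = 12994 (M = (-946 + 41) + 13899 = -905 + 13899 = 12994)
E(1)*M = (12 + 1 - 1*1**2)*12994 = (12 + 1 - 1*1)*12994 = (12 + 1 - 1)*12994 = 12*12994 = 155928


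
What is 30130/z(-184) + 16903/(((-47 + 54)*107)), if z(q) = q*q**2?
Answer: 2288581277/101432576 ≈ 22.563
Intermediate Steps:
z(q) = q**3
30130/z(-184) + 16903/(((-47 + 54)*107)) = 30130/((-184)**3) + 16903/(((-47 + 54)*107)) = 30130/(-6229504) + 16903/((7*107)) = 30130*(-1/6229504) + 16903/749 = -655/135424 + 16903*(1/749) = -655/135424 + 16903/749 = 2288581277/101432576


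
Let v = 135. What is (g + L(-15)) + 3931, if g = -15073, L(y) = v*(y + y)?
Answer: -15192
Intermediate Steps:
L(y) = 270*y (L(y) = 135*(y + y) = 135*(2*y) = 270*y)
(g + L(-15)) + 3931 = (-15073 + 270*(-15)) + 3931 = (-15073 - 4050) + 3931 = -19123 + 3931 = -15192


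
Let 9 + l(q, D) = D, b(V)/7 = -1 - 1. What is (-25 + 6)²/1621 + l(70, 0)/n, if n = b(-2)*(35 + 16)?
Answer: 90781/385798 ≈ 0.23531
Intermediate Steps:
b(V) = -14 (b(V) = 7*(-1 - 1) = 7*(-2) = -14)
l(q, D) = -9 + D
n = -714 (n = -14*(35 + 16) = -14*51 = -714)
(-25 + 6)²/1621 + l(70, 0)/n = (-25 + 6)²/1621 + (-9 + 0)/(-714) = (-19)²*(1/1621) - 9*(-1/714) = 361*(1/1621) + 3/238 = 361/1621 + 3/238 = 90781/385798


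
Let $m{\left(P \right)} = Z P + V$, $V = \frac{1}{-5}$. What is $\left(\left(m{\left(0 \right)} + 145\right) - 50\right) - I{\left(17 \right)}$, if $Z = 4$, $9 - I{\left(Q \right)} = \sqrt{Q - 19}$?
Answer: $\frac{429}{5} + i \sqrt{2} \approx 85.8 + 1.4142 i$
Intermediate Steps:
$V = - \frac{1}{5} \approx -0.2$
$I{\left(Q \right)} = 9 - \sqrt{-19 + Q}$ ($I{\left(Q \right)} = 9 - \sqrt{Q - 19} = 9 - \sqrt{-19 + Q}$)
$m{\left(P \right)} = - \frac{1}{5} + 4 P$ ($m{\left(P \right)} = 4 P - \frac{1}{5} = - \frac{1}{5} + 4 P$)
$\left(\left(m{\left(0 \right)} + 145\right) - 50\right) - I{\left(17 \right)} = \left(\left(\left(- \frac{1}{5} + 4 \cdot 0\right) + 145\right) - 50\right) - \left(9 - \sqrt{-19 + 17}\right) = \left(\left(\left(- \frac{1}{5} + 0\right) + 145\right) - 50\right) - \left(9 - \sqrt{-2}\right) = \left(\left(- \frac{1}{5} + 145\right) - 50\right) - \left(9 - i \sqrt{2}\right) = \left(\frac{724}{5} - 50\right) - \left(9 - i \sqrt{2}\right) = \frac{474}{5} - \left(9 - i \sqrt{2}\right) = \frac{429}{5} + i \sqrt{2}$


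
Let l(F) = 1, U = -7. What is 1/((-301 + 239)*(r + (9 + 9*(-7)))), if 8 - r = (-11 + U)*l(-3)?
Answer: 1/1736 ≈ 0.00057604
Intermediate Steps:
r = 26 (r = 8 - (-11 - 7) = 8 - (-18) = 8 - 1*(-18) = 8 + 18 = 26)
1/((-301 + 239)*(r + (9 + 9*(-7)))) = 1/((-301 + 239)*(26 + (9 + 9*(-7)))) = 1/(-62*(26 + (9 - 63))) = 1/(-62*(26 - 54)) = 1/(-62*(-28)) = 1/1736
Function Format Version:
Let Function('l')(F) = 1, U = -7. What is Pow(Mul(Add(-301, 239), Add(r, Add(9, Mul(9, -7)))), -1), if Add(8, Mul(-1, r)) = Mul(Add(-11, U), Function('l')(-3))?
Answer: Rational(1, 1736) ≈ 0.00057604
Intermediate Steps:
r = 26 (r = Add(8, Mul(-1, Mul(Add(-11, -7), 1))) = Add(8, Mul(-1, Mul(-18, 1))) = Add(8, Mul(-1, -18)) = Add(8, 18) = 26)
Pow(Mul(Add(-301, 239), Add(r, Add(9, Mul(9, -7)))), -1) = Pow(Mul(Add(-301, 239), Add(26, Add(9, Mul(9, -7)))), -1) = Pow(Mul(-62, Add(26, Add(9, -63))), -1) = Pow(Mul(-62, Add(26, -54)), -1) = Pow(Mul(-62, -28), -1) = Pow(1736, -1) = Rational(1, 1736)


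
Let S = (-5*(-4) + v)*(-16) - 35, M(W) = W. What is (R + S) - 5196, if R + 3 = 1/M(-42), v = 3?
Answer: -235285/42 ≈ -5602.0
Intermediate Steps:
R = -127/42 (R = -3 + 1/(-42) = -3 - 1/42 = -127/42 ≈ -3.0238)
S = -403 (S = (-5*(-4) + 3)*(-16) - 35 = (20 + 3)*(-16) - 35 = 23*(-16) - 35 = -368 - 35 = -403)
(R + S) - 5196 = (-127/42 - 403) - 5196 = -17053/42 - 5196 = -235285/42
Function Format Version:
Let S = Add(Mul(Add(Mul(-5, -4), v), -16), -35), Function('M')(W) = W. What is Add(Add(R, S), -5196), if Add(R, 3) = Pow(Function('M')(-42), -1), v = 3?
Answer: Rational(-235285, 42) ≈ -5602.0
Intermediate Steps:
R = Rational(-127, 42) (R = Add(-3, Pow(-42, -1)) = Add(-3, Rational(-1, 42)) = Rational(-127, 42) ≈ -3.0238)
S = -403 (S = Add(Mul(Add(Mul(-5, -4), 3), -16), -35) = Add(Mul(Add(20, 3), -16), -35) = Add(Mul(23, -16), -35) = Add(-368, -35) = -403)
Add(Add(R, S), -5196) = Add(Add(Rational(-127, 42), -403), -5196) = Add(Rational(-17053, 42), -5196) = Rational(-235285, 42)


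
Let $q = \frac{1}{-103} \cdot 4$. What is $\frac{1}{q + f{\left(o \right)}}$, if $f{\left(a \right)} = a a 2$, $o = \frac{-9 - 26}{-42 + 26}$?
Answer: $\frac{13184}{125663} \approx 0.10492$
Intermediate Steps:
$o = \frac{35}{16}$ ($o = - \frac{35}{-16} = \left(-35\right) \left(- \frac{1}{16}\right) = \frac{35}{16} \approx 2.1875$)
$f{\left(a \right)} = 2 a^{2}$ ($f{\left(a \right)} = a^{2} \cdot 2 = 2 a^{2}$)
$q = - \frac{4}{103}$ ($q = \left(- \frac{1}{103}\right) 4 = - \frac{4}{103} \approx -0.038835$)
$\frac{1}{q + f{\left(o \right)}} = \frac{1}{- \frac{4}{103} + 2 \left(\frac{35}{16}\right)^{2}} = \frac{1}{- \frac{4}{103} + 2 \cdot \frac{1225}{256}} = \frac{1}{- \frac{4}{103} + \frac{1225}{128}} = \frac{1}{\frac{125663}{13184}} = \frac{13184}{125663}$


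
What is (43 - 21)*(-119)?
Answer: -2618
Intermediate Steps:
(43 - 21)*(-119) = 22*(-119) = -2618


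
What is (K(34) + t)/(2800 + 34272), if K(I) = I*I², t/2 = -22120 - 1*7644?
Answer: -1264/2317 ≈ -0.54553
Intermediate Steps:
t = -59528 (t = 2*(-22120 - 1*7644) = 2*(-22120 - 7644) = 2*(-29764) = -59528)
K(I) = I³
(K(34) + t)/(2800 + 34272) = (34³ - 59528)/(2800 + 34272) = (39304 - 59528)/37072 = -20224*1/37072 = -1264/2317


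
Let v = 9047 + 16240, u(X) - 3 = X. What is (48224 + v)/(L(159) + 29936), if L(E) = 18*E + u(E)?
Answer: 73511/32960 ≈ 2.2303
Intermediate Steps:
u(X) = 3 + X
v = 25287
L(E) = 3 + 19*E (L(E) = 18*E + (3 + E) = 3 + 19*E)
(48224 + v)/(L(159) + 29936) = (48224 + 25287)/((3 + 19*159) + 29936) = 73511/((3 + 3021) + 29936) = 73511/(3024 + 29936) = 73511/32960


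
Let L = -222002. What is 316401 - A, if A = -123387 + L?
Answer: 661790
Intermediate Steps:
A = -345389 (A = -123387 - 222002 = -345389)
316401 - A = 316401 - 1*(-345389) = 316401 + 345389 = 661790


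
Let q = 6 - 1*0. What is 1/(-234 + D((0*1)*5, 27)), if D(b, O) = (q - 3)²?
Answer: -1/225 ≈ -0.0044444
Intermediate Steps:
q = 6 (q = 6 + 0 = 6)
D(b, O) = 9 (D(b, O) = (6 - 3)² = 3² = 9)
1/(-234 + D((0*1)*5, 27)) = 1/(-234 + 9) = 1/(-225) = -1/225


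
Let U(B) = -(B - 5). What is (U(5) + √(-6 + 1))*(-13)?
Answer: -13*I*√5 ≈ -29.069*I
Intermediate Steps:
U(B) = 5 - B (U(B) = -(-5 + B) = 5 - B)
(U(5) + √(-6 + 1))*(-13) = ((5 - 1*5) + √(-6 + 1))*(-13) = ((5 - 5) + √(-5))*(-13) = (0 + I*√5)*(-13) = (I*√5)*(-13) = -13*I*√5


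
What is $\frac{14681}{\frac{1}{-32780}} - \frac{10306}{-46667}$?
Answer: $- \frac{22458175470754}{46667} \approx -4.8124 \cdot 10^{8}$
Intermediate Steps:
$\frac{14681}{\frac{1}{-32780}} - \frac{10306}{-46667} = \frac{14681}{- \frac{1}{32780}} - - \frac{10306}{46667} = 14681 \left(-32780\right) + \frac{10306}{46667} = -481243180 + \frac{10306}{46667} = - \frac{22458175470754}{46667}$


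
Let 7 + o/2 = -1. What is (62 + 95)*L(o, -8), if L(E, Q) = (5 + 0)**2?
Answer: 3925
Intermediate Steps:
o = -16 (o = -14 + 2*(-1) = -14 - 2 = -16)
L(E, Q) = 25 (L(E, Q) = 5**2 = 25)
(62 + 95)*L(o, -8) = (62 + 95)*25 = 157*25 = 3925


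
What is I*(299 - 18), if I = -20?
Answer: -5620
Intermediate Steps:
I*(299 - 18) = -20*(299 - 18) = -20*281 = -5620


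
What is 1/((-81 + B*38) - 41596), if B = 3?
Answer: -1/41563 ≈ -2.4060e-5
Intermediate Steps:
1/((-81 + B*38) - 41596) = 1/((-81 + 3*38) - 41596) = 1/((-81 + 114) - 41596) = 1/(33 - 41596) = 1/(-41563) = -1/41563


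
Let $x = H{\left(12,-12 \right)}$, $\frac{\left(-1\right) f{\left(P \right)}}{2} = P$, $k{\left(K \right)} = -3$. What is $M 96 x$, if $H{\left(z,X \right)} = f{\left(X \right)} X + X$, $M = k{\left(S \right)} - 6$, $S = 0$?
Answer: $259200$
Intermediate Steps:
$f{\left(P \right)} = - 2 P$
$M = -9$ ($M = -3 - 6 = -9$)
$H{\left(z,X \right)} = X - 2 X^{2}$ ($H{\left(z,X \right)} = - 2 X X + X = - 2 X^{2} + X = X - 2 X^{2}$)
$x = -300$ ($x = - 12 \left(1 - -24\right) = - 12 \left(1 + 24\right) = \left(-12\right) 25 = -300$)
$M 96 x = \left(-9\right) 96 \left(-300\right) = \left(-864\right) \left(-300\right) = 259200$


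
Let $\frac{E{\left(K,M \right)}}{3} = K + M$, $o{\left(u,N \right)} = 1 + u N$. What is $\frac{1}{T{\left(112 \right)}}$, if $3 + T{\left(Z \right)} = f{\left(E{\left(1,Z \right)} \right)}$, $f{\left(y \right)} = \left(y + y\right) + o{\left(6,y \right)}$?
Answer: $\frac{1}{2710} \approx 0.000369$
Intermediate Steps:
$o{\left(u,N \right)} = 1 + N u$
$E{\left(K,M \right)} = 3 K + 3 M$ ($E{\left(K,M \right)} = 3 \left(K + M\right) = 3 K + 3 M$)
$f{\left(y \right)} = 1 + 8 y$ ($f{\left(y \right)} = \left(y + y\right) + \left(1 + y 6\right) = 2 y + \left(1 + 6 y\right) = 1 + 8 y$)
$T{\left(Z \right)} = 22 + 24 Z$ ($T{\left(Z \right)} = -3 + \left(1 + 8 \left(3 \cdot 1 + 3 Z\right)\right) = -3 + \left(1 + 8 \left(3 + 3 Z\right)\right) = -3 + \left(1 + \left(24 + 24 Z\right)\right) = -3 + \left(25 + 24 Z\right) = 22 + 24 Z$)
$\frac{1}{T{\left(112 \right)}} = \frac{1}{22 + 24 \cdot 112} = \frac{1}{22 + 2688} = \frac{1}{2710}$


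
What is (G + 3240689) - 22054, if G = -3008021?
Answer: 210614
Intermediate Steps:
(G + 3240689) - 22054 = (-3008021 + 3240689) - 22054 = 232668 - 22054 = 210614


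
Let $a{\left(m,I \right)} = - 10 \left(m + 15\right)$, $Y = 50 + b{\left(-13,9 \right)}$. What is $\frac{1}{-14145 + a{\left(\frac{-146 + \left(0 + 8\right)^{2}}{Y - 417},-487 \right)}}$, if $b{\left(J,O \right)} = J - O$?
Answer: $- \frac{389}{5561575} \approx -6.9944 \cdot 10^{-5}$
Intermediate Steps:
$Y = 28$ ($Y = 50 - 22 = 28$)
$a{\left(m,I \right)} = -150 - 10 m$ ($a{\left(m,I \right)} = - 10 \left(15 + m\right) = -150 - 10 m$)
$\frac{1}{-14145 + a{\left(\frac{-146 + \left(0 + 8\right)^{2}}{Y - 417},-487 \right)}} = \frac{1}{-14145 - \left(150 + 10 \frac{-146 + \left(0 + 8\right)^{2}}{28 - 417}\right)} = \frac{1}{-14145 - \left(150 + 10 \frac{-146 + 8^{2}}{-389}\right)} = \frac{1}{-14145 - \left(150 + 10 \left(-146 + 64\right) \left(- \frac{1}{389}\right)\right)} = \frac{1}{-14145 - \left(150 + 10 \left(\left(-82\right) \left(- \frac{1}{389}\right)\right)\right)} = \frac{1}{-14145 - \frac{59170}{389}} = \frac{1}{- \frac{5561575}{389}} = - \frac{389}{5561575}$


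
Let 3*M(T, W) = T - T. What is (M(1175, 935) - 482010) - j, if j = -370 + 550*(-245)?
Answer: -346890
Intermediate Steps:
M(T, W) = 0 (M(T, W) = (T - T)/3 = (⅓)*0 = 0)
j = -135120 (j = -370 - 134750 = -135120)
(M(1175, 935) - 482010) - j = (0 - 482010) - 1*(-135120) = -482010 + 135120 = -346890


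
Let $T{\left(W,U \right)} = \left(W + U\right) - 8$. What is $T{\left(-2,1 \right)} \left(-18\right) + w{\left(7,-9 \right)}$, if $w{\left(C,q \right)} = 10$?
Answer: $172$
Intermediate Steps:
$T{\left(W,U \right)} = -8 + U + W$ ($T{\left(W,U \right)} = \left(U + W\right) - 8 = -8 + U + W$)
$T{\left(-2,1 \right)} \left(-18\right) + w{\left(7,-9 \right)} = \left(-8 + 1 - 2\right) \left(-18\right) + 10 = \left(-9\right) \left(-18\right) + 10 = 162 + 10 = 172$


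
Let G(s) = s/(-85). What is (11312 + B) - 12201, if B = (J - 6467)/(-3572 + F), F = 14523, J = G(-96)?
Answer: -828061914/930835 ≈ -889.59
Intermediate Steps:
G(s) = -s/85 (G(s) = s*(-1/85) = -s/85)
J = 96/85 (J = -1/85*(-96) = 96/85 ≈ 1.1294)
B = -549599/930835 (B = (96/85 - 6467)/(-3572 + 14523) = -549599/85/10951 = -549599/85*1/10951 = -549599/930835 ≈ -0.59044)
(11312 + B) - 12201 = (11312 - 549599/930835) - 12201 = 10529055921/930835 - 12201 = -828061914/930835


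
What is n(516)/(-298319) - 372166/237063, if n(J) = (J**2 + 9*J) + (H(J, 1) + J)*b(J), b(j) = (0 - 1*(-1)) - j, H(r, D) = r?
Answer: -2592121706/3722126163 ≈ -0.69641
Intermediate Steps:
b(j) = 1 - j (b(j) = (0 + 1) - j = 1 - j)
n(J) = J**2 + 9*J + 2*J*(1 - J) (n(J) = (J**2 + 9*J) + (J + J)*(1 - J) = (J**2 + 9*J) + (2*J)*(1 - J) = (J**2 + 9*J) + 2*J*(1 - J) = J**2 + 9*J + 2*J*(1 - J))
n(516)/(-298319) - 372166/237063 = (516*(11 - 1*516))/(-298319) - 372166/237063 = (516*(11 - 516))*(-1/298319) - 372166*1/237063 = (516*(-505))*(-1/298319) - 372166/237063 = -260580*(-1/298319) - 372166/237063 = 260580/298319 - 372166/237063 = -2592121706/3722126163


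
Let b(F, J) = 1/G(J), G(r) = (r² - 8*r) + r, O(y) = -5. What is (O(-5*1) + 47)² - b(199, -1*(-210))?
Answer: 75199319/42630 ≈ 1764.0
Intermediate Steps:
G(r) = r² - 7*r
b(F, J) = 1/(J*(-7 + J))
(O(-5*1) + 47)² - b(199, -1*(-210)) = (-5 + 47)² - 1/(((-1*(-210)))*(-7 - 1*(-210))) = 42² - 1/(210*(-7 + 210)) = 1764 - 1/(210*203) = 1764 - 1*1/42630 = 1764 - 1/42630 = 75199319/42630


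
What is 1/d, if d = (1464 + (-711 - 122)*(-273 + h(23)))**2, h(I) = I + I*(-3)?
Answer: 1/71391030481 ≈ 1.4007e-11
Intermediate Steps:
h(I) = -2*I (h(I) = I - 3*I = -2*I)
d = 71391030481 (d = (1464 + (-711 - 122)*(-273 - 2*23))**2 = (1464 - 833*(-273 - 46))**2 = (1464 - 833*(-319))**2 = (1464 + 265727)**2 = 267191**2 = 71391030481)
1/d = 1/71391030481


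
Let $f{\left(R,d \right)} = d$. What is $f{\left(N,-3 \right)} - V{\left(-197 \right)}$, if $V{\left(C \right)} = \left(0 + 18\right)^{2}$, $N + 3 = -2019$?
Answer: $-327$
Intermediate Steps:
$N = -2022$ ($N = -3 - 2019 = -2022$)
$V{\left(C \right)} = 324$ ($V{\left(C \right)} = 18^{2} = 324$)
$f{\left(N,-3 \right)} - V{\left(-197 \right)} = -3 - 324 = -327$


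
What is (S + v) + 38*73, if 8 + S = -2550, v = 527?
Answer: 743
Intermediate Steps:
S = -2558 (S = -8 - 2550 = -2558)
(S + v) + 38*73 = (-2558 + 527) + 38*73 = -2031 + 2774 = 743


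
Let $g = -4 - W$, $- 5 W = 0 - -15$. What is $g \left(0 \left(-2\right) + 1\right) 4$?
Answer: $-4$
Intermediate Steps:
$W = -3$ ($W = - \frac{0 - -15}{5} = - \frac{0 + 15}{5} = \left(- \frac{1}{5}\right) 15 = -3$)
$g = -1$ ($g = -4 - -3 = -4 + 3 = -1$)
$g \left(0 \left(-2\right) + 1\right) 4 = - (0 \left(-2\right) + 1) 4 = - (0 + 1) 4 = \left(-1\right) 1 \cdot 4 = \left(-1\right) 4 = -4$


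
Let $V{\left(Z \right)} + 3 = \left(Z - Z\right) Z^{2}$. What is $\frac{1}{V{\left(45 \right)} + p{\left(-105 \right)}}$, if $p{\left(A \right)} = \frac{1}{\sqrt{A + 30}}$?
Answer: $- \frac{225}{676} + \frac{5 i \sqrt{3}}{676} \approx -0.33284 + 0.012811 i$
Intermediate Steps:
$V{\left(Z \right)} = -3$ ($V{\left(Z \right)} = -3 + \left(Z - Z\right) Z^{2} = -3 + 0 Z^{2} = -3 + 0 = -3$)
$p{\left(A \right)} = \frac{1}{\sqrt{30 + A}}$
$\frac{1}{V{\left(45 \right)} + p{\left(-105 \right)}} = \frac{1}{-3 + \frac{1}{\sqrt{30 - 105}}} = \frac{1}{-3 + \frac{1}{\sqrt{-75}}} = \frac{1}{-3 - \frac{i \sqrt{3}}{15}}$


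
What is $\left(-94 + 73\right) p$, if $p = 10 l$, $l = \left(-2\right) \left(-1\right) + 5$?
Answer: $-1470$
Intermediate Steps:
$l = 7$ ($l = 2 + 5 = 7$)
$p = 70$ ($p = 10 \cdot 7 = 70$)
$\left(-94 + 73\right) p = \left(-94 + 73\right) 70 = \left(-21\right) 70 = -1470$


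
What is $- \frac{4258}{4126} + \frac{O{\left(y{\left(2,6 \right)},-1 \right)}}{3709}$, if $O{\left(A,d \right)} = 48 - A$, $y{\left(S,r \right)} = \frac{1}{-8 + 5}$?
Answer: $- \frac{23390248}{22955001} \approx -1.019$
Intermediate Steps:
$y{\left(S,r \right)} = - \frac{1}{3}$ ($y{\left(S,r \right)} = \frac{1}{-3} = - \frac{1}{3}$)
$- \frac{4258}{4126} + \frac{O{\left(y{\left(2,6 \right)},-1 \right)}}{3709} = - \frac{4258}{4126} + \frac{48 - - \frac{1}{3}}{3709} = \left(-4258\right) \frac{1}{4126} + \left(48 + \frac{1}{3}\right) \frac{1}{3709} = - \frac{2129}{2063} + \frac{145}{3} \cdot \frac{1}{3709} = - \frac{2129}{2063} + \frac{145}{11127} = - \frac{23390248}{22955001}$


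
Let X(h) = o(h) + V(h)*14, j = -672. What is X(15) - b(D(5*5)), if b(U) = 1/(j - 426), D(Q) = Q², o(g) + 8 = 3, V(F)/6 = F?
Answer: 1377991/1098 ≈ 1255.0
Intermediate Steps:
V(F) = 6*F
o(g) = -5 (o(g) = -8 + 3 = -5)
b(U) = -1/1098 (b(U) = 1/(-672 - 426) = 1/(-1098) = -1/1098)
X(h) = -5 + 84*h (X(h) = -5 + (6*h)*14 = -5 + 84*h)
X(15) - b(D(5*5)) = (-5 + 84*15) - 1*(-1/1098) = (-5 + 1260) + 1/1098 = 1255 + 1/1098 = 1377991/1098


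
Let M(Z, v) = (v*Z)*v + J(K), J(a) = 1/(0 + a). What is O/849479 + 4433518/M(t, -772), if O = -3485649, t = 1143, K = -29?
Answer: -68750061355107365/16781527002411913 ≈ -4.0968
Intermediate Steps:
J(a) = 1/a
M(Z, v) = -1/29 + Z*v² (M(Z, v) = (v*Z)*v + 1/(-29) = (Z*v)*v - 1/29 = Z*v² - 1/29 = -1/29 + Z*v²)
O/849479 + 4433518/M(t, -772) = -3485649/849479 + 4433518/(-1/29 + 1143*(-772)²) = -3485649*1/849479 + 4433518/(-1/29 + 1143*595984) = -3485649/849479 + 4433518/(-1/29 + 681209712) = -3485649/849479 + 4433518/(19755081647/29) = -3485649/849479 + 4433518*(29/19755081647) = -3485649/849479 + 128572022/19755081647 = -68750061355107365/16781527002411913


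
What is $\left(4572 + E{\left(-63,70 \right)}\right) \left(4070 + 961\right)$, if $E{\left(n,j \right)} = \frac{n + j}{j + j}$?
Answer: $\frac{460039671}{20} \approx 2.3002 \cdot 10^{7}$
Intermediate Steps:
$E{\left(n,j \right)} = \frac{j + n}{2 j}$
$\left(4572 + E{\left(-63,70 \right)}\right) \left(4070 + 961\right) = \left(4572 + \frac{70 - 63}{2 \cdot 70}\right) \left(4070 + 961\right) = \left(4572 + \frac{1}{2} \cdot \frac{1}{70} \cdot 7\right) 5031 = \left(4572 + \frac{1}{20}\right) 5031 = \frac{91441}{20} \cdot 5031 = \frac{460039671}{20}$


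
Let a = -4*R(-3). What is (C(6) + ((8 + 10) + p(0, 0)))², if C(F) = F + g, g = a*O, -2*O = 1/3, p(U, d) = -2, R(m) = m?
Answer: 400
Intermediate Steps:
O = -⅙ (O = -½/3 = -½*⅓ = -⅙ ≈ -0.16667)
a = 12 (a = -4*(-3) = 12)
g = -2 (g = 12*(-⅙) = -2)
C(F) = -2 + F (C(F) = F - 2 = -2 + F)
(C(6) + ((8 + 10) + p(0, 0)))² = ((-2 + 6) + ((8 + 10) - 2))² = (4 + (18 - 2))² = (4 + 16)² = 20² = 400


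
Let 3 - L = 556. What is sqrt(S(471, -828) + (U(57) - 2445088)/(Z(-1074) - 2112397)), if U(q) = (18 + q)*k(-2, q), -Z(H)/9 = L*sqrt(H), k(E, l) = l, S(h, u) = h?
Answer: sqrt(7)*sqrt((997379800 - 2344167*I*sqrt(1074))/(301771 - 711*I*sqrt(1074)))/7 ≈ 21.729 + 0.0020408*I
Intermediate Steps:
L = -553 (L = 3 - 1*556 = 3 - 556 = -553)
Z(H) = 4977*sqrt(H) (Z(H) = -(-4977)*sqrt(H) = 4977*sqrt(H))
U(q) = q*(18 + q) (U(q) = (18 + q)*q = q*(18 + q))
sqrt(S(471, -828) + (U(57) - 2445088)/(Z(-1074) - 2112397)) = sqrt(471 + (57*(18 + 57) - 2445088)/(4977*sqrt(-1074) - 2112397)) = sqrt(471 + (57*75 - 2445088)/(4977*(I*sqrt(1074)) - 2112397)) = sqrt(471 + (4275 - 2445088)/(4977*I*sqrt(1074) - 2112397)) = sqrt(471 - 2440813/(-2112397 + 4977*I*sqrt(1074)))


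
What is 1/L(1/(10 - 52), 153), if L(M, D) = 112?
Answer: 1/112 ≈ 0.0089286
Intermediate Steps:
1/L(1/(10 - 52), 153) = 1/112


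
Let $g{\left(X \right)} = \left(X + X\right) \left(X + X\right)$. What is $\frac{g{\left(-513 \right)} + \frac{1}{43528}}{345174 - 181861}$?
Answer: $\frac{45820880929}{7108688264} \approx 6.4458$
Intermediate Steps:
$g{\left(X \right)} = 4 X^{2}$ ($g{\left(X \right)} = 2 X 2 X = 4 X^{2}$)
$\frac{g{\left(-513 \right)} + \frac{1}{43528}}{345174 - 181861} = \frac{4 \left(-513\right)^{2} + \frac{1}{43528}}{345174 - 181861} = \frac{4 \cdot 263169 + \frac{1}{43528}}{163313} = \left(1052676 + \frac{1}{43528}\right) \frac{1}{163313} = \frac{45820880929}{43528} \cdot \frac{1}{163313} = \frac{45820880929}{7108688264}$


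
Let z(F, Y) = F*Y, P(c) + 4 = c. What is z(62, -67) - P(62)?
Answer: -4212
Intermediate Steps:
P(c) = -4 + c
z(62, -67) - P(62) = 62*(-67) - (-4 + 62) = -4154 - 1*58 = -4154 - 58 = -4212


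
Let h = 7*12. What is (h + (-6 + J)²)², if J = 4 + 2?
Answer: 7056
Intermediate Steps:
J = 6
h = 84
(h + (-6 + J)²)² = (84 + (-6 + 6)²)² = (84 + 0²)² = (84 + 0)² = 84² = 7056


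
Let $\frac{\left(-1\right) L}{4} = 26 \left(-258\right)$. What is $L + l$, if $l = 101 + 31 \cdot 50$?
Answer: $28483$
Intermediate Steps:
$L = 26832$ ($L = - 4 \cdot 26 \left(-258\right) = \left(-4\right) \left(-6708\right) = 26832$)
$l = 1651$ ($l = 101 + 1550 = 1651$)
$L + l = 26832 + 1651 = 28483$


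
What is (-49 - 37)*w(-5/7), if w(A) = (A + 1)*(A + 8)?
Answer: -8772/49 ≈ -179.02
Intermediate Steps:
w(A) = (1 + A)*(8 + A)
(-49 - 37)*w(-5/7) = (-49 - 37)*(8 + (-5/7)² + 9*(-5/7)) = -86*(8 + (-5*⅐)² + 9*(-5*⅐)) = -86*(8 + (-5/7)² + 9*(-5/7)) = -86*(8 + 25/49 - 45/7) = -86*102/49 = -8772/49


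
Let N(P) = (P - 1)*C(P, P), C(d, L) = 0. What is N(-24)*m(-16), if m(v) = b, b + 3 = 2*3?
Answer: 0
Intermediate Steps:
b = 3 (b = -3 + 2*3 = -3 + 6 = 3)
m(v) = 3
N(P) = 0 (N(P) = (P - 1)*0 = (-1 + P)*0 = 0)
N(-24)*m(-16) = 0*3 = 0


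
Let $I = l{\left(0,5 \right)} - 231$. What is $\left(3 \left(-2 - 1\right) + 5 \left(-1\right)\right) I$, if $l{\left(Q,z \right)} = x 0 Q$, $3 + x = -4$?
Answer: $3234$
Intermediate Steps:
$x = -7$ ($x = -3 - 4 = -7$)
$l{\left(Q,z \right)} = 0$ ($l{\left(Q,z \right)} = \left(-7\right) 0 Q = 0 Q = 0$)
$I = -231$ ($I = 0 - 231 = -231$)
$\left(3 \left(-2 - 1\right) + 5 \left(-1\right)\right) I = \left(3 \left(-2 - 1\right) + 5 \left(-1\right)\right) \left(-231\right) = \left(3 \left(-3\right) - 5\right) \left(-231\right) = \left(-9 - 5\right) \left(-231\right) = \left(-14\right) \left(-231\right) = 3234$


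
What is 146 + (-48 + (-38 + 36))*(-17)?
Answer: 996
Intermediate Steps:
146 + (-48 + (-38 + 36))*(-17) = 146 + (-48 - 2)*(-17) = 146 - 50*(-17) = 146 + 850 = 996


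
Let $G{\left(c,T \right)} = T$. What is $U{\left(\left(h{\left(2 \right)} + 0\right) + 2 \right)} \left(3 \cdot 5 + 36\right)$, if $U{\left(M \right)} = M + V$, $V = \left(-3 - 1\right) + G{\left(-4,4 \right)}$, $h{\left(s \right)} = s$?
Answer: $204$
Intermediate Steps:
$V = 0$ ($V = \left(-3 - 1\right) + 4 = -4 + 4 = 0$)
$U{\left(M \right)} = M$ ($U{\left(M \right)} = M + 0 = M$)
$U{\left(\left(h{\left(2 \right)} + 0\right) + 2 \right)} \left(3 \cdot 5 + 36\right) = \left(\left(2 + 0\right) + 2\right) \left(3 \cdot 5 + 36\right) = \left(2 + 2\right) \left(15 + 36\right) = 4 \cdot 51 = 204$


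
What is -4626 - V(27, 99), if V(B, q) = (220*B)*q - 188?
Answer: -592498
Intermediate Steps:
V(B, q) = -188 + 220*B*q (V(B, q) = 220*B*q - 188 = -188 + 220*B*q)
-4626 - V(27, 99) = -4626 - (-188 + 220*27*99) = -4626 - (-188 + 588060) = -4626 - 1*587872 = -4626 - 587872 = -592498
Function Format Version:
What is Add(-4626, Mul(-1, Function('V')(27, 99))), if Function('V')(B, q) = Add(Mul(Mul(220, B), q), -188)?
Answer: -592498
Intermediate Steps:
Function('V')(B, q) = Add(-188, Mul(220, B, q)) (Function('V')(B, q) = Add(Mul(220, B, q), -188) = Add(-188, Mul(220, B, q)))
Add(-4626, Mul(-1, Function('V')(27, 99))) = Add(-4626, Mul(-1, Add(-188, Mul(220, 27, 99)))) = Add(-4626, Mul(-1, Add(-188, 588060))) = Add(-4626, Mul(-1, 587872)) = Add(-4626, -587872) = -592498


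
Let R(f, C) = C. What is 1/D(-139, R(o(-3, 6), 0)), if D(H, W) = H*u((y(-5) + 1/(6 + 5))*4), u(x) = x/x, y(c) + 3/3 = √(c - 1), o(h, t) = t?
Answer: -1/139 ≈ -0.0071942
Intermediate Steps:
y(c) = -1 + √(-1 + c) (y(c) = -1 + √(c - 1) = -1 + √(-1 + c))
u(x) = 1
D(H, W) = H (D(H, W) = H*1 = H)
1/D(-139, R(o(-3, 6), 0)) = 1/(-139) = -1/139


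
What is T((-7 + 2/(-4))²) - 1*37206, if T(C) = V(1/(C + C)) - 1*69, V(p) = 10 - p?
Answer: -8384627/225 ≈ -37265.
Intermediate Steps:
T(C) = -59 - 1/(2*C) (T(C) = (10 - 1/(C + C)) - 1*69 = (10 - 1/(2*C)) - 69 = -59 - 1/(2*C))
T((-7 + 2/(-4))²) - 1*37206 = (-59 - 1/(2*(-7 + 2/(-4))²)) - 1*37206 = (-59 - 1/(2*(-7 + 2*(-¼))²)) - 37206 = (-59 - 1/(2*(-7 - ½)²)) - 37206 = (-59 - 1/(2*((-15/2)²))) - 37206 = (-59 - 1/(2*225/4)) - 37206 = (-59 - ½*4/225) - 37206 = (-59 - 2/225) - 37206 = -13277/225 - 37206 = -8384627/225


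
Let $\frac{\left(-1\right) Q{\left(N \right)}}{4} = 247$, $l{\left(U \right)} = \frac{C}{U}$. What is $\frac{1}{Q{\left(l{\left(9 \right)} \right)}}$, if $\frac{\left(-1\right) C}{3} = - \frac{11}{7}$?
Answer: $- \frac{1}{988} \approx -0.0010121$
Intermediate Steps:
$C = \frac{33}{7}$ ($C = - 3 \left(- \frac{11}{7}\right) = - 3 \left(\left(-11\right) \frac{1}{7}\right) = \left(-3\right) \left(- \frac{11}{7}\right) = \frac{33}{7} \approx 4.7143$)
$l{\left(U \right)} = \frac{33}{7 U}$
$Q{\left(N \right)} = -988$ ($Q{\left(N \right)} = \left(-4\right) 247 = -988$)
$\frac{1}{Q{\left(l{\left(9 \right)} \right)}} = \frac{1}{-988} = - \frac{1}{988}$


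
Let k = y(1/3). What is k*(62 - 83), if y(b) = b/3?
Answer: -7/3 ≈ -2.3333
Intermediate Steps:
y(b) = b/3 (y(b) = b*(⅓) = b/3)
k = ⅑ (k = (1/3)/3 = (1*(⅓))/3 = (⅓)*(⅓) = ⅑ ≈ 0.11111)
k*(62 - 83) = (62 - 83)/9 = (⅑)*(-21) = -7/3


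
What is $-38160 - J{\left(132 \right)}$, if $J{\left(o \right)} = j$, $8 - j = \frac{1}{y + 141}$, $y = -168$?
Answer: $- \frac{1030537}{27} \approx -38168.0$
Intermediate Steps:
$j = \frac{217}{27}$ ($j = 8 - \frac{1}{-168 + 141} = 8 - \frac{1}{-27} = 8 - - \frac{1}{27} = 8 + \frac{1}{27} = \frac{217}{27} \approx 8.037$)
$J{\left(o \right)} = \frac{217}{27}$
$-38160 - J{\left(132 \right)} = -38160 - \frac{217}{27} = - \frac{1030537}{27}$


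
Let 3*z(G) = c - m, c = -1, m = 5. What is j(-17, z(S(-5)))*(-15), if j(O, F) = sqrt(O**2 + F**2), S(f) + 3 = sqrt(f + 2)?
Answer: -15*sqrt(293) ≈ -256.76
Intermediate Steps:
S(f) = -3 + sqrt(2 + f) (S(f) = -3 + sqrt(f + 2) = -3 + sqrt(2 + f))
z(G) = -2 (z(G) = (-1 - 1*5)/3 = (-1 - 5)/3 = (1/3)*(-6) = -2)
j(O, F) = sqrt(F**2 + O**2)
j(-17, z(S(-5)))*(-15) = sqrt((-2)**2 + (-17)**2)*(-15) = sqrt(4 + 289)*(-15) = sqrt(293)*(-15) = -15*sqrt(293)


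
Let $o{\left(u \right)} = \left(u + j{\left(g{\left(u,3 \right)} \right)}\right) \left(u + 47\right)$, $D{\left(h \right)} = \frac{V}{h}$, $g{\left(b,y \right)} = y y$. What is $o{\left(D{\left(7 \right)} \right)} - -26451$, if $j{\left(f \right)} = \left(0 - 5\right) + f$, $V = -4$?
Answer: $\frac{1303899}{49} \approx 26610.0$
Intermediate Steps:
$g{\left(b,y \right)} = y^{2}$
$j{\left(f \right)} = -5 + f$
$D{\left(h \right)} = - \frac{4}{h}$
$o{\left(u \right)} = \left(4 + u\right) \left(47 + u\right)$ ($o{\left(u \right)} = \left(u - \left(5 - 3^{2}\right)\right) \left(u + 47\right) = \left(u + \left(-5 + 9\right)\right) \left(47 + u\right) = \left(u + 4\right) \left(47 + u\right) = \left(4 + u\right) \left(47 + u\right)$)
$o{\left(D{\left(7 \right)} \right)} - -26451 = \left(188 + \left(- \frac{4}{7}\right)^{2} + 51 \left(- \frac{4}{7}\right)\right) - -26451 = \left(188 + \left(\left(-4\right) \frac{1}{7}\right)^{2} + 51 \left(\left(-4\right) \frac{1}{7}\right)\right) + 26451 = \left(188 + \left(- \frac{4}{7}\right)^{2} + 51 \left(- \frac{4}{7}\right)\right) + 26451 = \left(188 + \frac{16}{49} - \frac{204}{7}\right) + 26451 = \frac{7800}{49} + 26451 = \frac{1303899}{49}$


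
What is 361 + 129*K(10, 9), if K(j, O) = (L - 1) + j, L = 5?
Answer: 2167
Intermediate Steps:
K(j, O) = 4 + j (K(j, O) = (5 - 1) + j = 4 + j)
361 + 129*K(10, 9) = 361 + 129*(4 + 10) = 361 + 129*14 = 361 + 1806 = 2167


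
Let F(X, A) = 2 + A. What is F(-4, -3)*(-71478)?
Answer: 71478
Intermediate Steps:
F(-4, -3)*(-71478) = (2 - 3)*(-71478) = -1*(-71478) = 71478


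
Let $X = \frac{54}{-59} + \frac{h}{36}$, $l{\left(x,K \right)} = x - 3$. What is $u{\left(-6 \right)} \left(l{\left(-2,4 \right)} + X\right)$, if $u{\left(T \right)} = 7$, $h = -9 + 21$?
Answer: $- \frac{6916}{177} \approx -39.073$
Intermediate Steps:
$l{\left(x,K \right)} = -3 + x$
$h = 12$
$X = - \frac{103}{177}$ ($X = \frac{54}{-59} + \frac{12}{36} = 54 \left(- \frac{1}{59}\right) + 12 \cdot \frac{1}{36} = - \frac{54}{59} + \frac{1}{3} = - \frac{103}{177} \approx -0.58192$)
$u{\left(-6 \right)} \left(l{\left(-2,4 \right)} + X\right) = 7 \left(\left(-3 - 2\right) - \frac{103}{177}\right) = 7 \left(-5 - \frac{103}{177}\right) = 7 \left(- \frac{988}{177}\right) = - \frac{6916}{177}$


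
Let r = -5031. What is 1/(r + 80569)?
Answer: 1/75538 ≈ 1.3238e-5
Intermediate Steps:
1/(r + 80569) = 1/(-5031 + 80569) = 1/75538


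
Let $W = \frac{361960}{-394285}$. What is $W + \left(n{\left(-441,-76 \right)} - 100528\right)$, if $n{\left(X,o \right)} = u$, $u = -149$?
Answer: $- \frac{7939158581}{78857} \approx -1.0068 \cdot 10^{5}$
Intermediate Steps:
$n{\left(X,o \right)} = -149$
$W = - \frac{72392}{78857}$ ($W = 361960 \left(- \frac{1}{394285}\right) = - \frac{72392}{78857} \approx -0.91802$)
$W + \left(n{\left(-441,-76 \right)} - 100528\right) = - \frac{72392}{78857} - 100677 = - \frac{7939158581}{78857}$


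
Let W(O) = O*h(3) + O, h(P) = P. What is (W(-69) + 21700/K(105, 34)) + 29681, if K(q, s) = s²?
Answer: 8503470/289 ≈ 29424.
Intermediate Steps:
W(O) = 4*O (W(O) = O*3 + O = 3*O + O = 4*O)
(W(-69) + 21700/K(105, 34)) + 29681 = (4*(-69) + 21700/(34²)) + 29681 = (-276 + 21700/1156) + 29681 = (-276 + 21700*(1/1156)) + 29681 = (-276 + 5425/289) + 29681 = -74339/289 + 29681 = 8503470/289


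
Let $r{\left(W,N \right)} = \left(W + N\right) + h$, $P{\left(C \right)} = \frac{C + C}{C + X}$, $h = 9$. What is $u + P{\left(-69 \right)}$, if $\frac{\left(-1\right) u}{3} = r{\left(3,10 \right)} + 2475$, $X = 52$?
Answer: $- \frac{127209}{17} \approx -7482.9$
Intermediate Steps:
$P{\left(C \right)} = \frac{2 C}{52 + C}$ ($P{\left(C \right)} = \frac{C + C}{C + 52} = \frac{2 C}{52 + C}$)
$r{\left(W,N \right)} = 9 + N + W$ ($r{\left(W,N \right)} = \left(W + N\right) + 9 = \left(N + W\right) + 9 = 9 + N + W$)
$u = -7491$ ($u = - 3 \left(\left(9 + 10 + 3\right) + 2475\right) = - 3 \left(22 + 2475\right) = \left(-3\right) 2497 = -7491$)
$u + P{\left(-69 \right)} = -7491 + 2 \left(-69\right) \frac{1}{52 - 69} = -7491 + 2 \left(-69\right) \frac{1}{-17} = -7491 + 2 \left(-69\right) \left(- \frac{1}{17}\right) = -7491 + \frac{138}{17} = - \frac{127209}{17}$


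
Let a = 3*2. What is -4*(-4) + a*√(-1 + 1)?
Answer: 16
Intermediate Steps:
a = 6
-4*(-4) + a*√(-1 + 1) = -4*(-4) + 6*√(-1 + 1) = 16 + 6*√0 = 16 + 6*0 = 16 + 0 = 16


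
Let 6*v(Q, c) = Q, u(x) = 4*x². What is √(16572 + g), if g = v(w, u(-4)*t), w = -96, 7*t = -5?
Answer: 2*√4139 ≈ 128.67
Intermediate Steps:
t = -5/7 (t = (⅐)*(-5) = -5/7 ≈ -0.71429)
v(Q, c) = Q/6
g = -16 (g = (⅙)*(-96) = -16)
√(16572 + g) = √(16572 - 16) = √16556 = 2*√4139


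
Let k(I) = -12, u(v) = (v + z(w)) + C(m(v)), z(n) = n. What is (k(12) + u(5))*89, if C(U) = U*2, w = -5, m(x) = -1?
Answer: -1246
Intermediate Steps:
C(U) = 2*U
u(v) = -7 + v (u(v) = (v - 5) + 2*(-1) = (-5 + v) - 2 = -7 + v)
(k(12) + u(5))*89 = (-12 + (-7 + 5))*89 = (-12 - 2)*89 = -14*89 = -1246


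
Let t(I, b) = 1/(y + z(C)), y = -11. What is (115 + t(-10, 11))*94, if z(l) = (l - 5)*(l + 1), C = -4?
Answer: 86527/8 ≈ 10816.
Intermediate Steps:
z(l) = (1 + l)*(-5 + l) (z(l) = (-5 + l)*(1 + l) = (1 + l)*(-5 + l))
t(I, b) = 1/16 (t(I, b) = 1/(-11 + (-5 + (-4)² - 4*(-4))) = 1/(-11 + (-5 + 16 + 16)) = 1/(-11 + 27) = 1/16)
(115 + t(-10, 11))*94 = (115 + 1/16)*94 = (1841/16)*94 = 86527/8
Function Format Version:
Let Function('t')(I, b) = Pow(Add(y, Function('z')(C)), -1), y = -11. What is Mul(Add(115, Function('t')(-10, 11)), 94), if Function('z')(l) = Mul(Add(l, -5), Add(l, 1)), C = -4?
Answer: Rational(86527, 8) ≈ 10816.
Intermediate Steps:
Function('z')(l) = Mul(Add(1, l), Add(-5, l)) (Function('z')(l) = Mul(Add(-5, l), Add(1, l)) = Mul(Add(1, l), Add(-5, l)))
Function('t')(I, b) = Rational(1, 16) (Function('t')(I, b) = Pow(Add(-11, Add(-5, Pow(-4, 2), Mul(-4, -4))), -1) = Pow(Add(-11, Add(-5, 16, 16)), -1) = Pow(Add(-11, 27), -1) = Pow(16, -1) = Rational(1, 16))
Mul(Add(115, Function('t')(-10, 11)), 94) = Mul(Add(115, Rational(1, 16)), 94) = Mul(Rational(1841, 16), 94) = Rational(86527, 8)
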